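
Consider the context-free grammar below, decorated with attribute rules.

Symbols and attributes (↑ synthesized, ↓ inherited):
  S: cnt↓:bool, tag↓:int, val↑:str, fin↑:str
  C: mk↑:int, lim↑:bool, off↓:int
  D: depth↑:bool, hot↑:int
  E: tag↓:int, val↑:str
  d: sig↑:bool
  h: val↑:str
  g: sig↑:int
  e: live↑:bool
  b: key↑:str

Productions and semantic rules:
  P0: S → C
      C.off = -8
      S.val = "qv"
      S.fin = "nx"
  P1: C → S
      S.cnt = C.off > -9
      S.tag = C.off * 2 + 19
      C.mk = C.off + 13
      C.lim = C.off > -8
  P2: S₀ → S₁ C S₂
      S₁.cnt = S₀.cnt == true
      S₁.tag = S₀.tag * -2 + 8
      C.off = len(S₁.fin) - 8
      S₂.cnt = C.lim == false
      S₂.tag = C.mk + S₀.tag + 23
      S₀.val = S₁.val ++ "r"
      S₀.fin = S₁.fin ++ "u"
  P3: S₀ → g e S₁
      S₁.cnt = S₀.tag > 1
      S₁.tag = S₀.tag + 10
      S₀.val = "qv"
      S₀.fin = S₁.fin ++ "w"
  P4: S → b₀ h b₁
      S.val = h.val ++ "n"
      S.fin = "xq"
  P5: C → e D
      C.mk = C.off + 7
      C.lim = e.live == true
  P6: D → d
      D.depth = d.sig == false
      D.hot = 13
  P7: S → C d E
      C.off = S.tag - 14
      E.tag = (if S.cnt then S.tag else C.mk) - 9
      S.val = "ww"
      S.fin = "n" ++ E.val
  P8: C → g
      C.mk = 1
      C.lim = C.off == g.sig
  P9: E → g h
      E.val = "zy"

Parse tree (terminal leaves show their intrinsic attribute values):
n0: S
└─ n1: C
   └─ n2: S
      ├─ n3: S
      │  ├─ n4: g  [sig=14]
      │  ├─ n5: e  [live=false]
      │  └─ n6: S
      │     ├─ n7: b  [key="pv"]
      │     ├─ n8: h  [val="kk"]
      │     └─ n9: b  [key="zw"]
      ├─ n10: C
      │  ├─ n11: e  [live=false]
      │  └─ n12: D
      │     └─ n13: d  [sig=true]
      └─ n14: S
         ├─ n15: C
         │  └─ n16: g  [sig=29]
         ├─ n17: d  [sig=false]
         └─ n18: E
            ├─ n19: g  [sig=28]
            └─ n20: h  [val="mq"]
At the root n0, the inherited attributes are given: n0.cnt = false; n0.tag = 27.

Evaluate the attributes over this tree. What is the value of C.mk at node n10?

2

1. n0.cnt = false  [given at root]
2. n0.tag = 27  [given at root]
3. n1.off = -8  [-8]
4. n2.cnt = true  [C.off > -9]
5. n2.tag = 3  [C.off * 2 + 19]
6. n3.cnt = true  [S₀.cnt == true]
7. n3.tag = 2  [S₀.tag * -2 + 8]
8. n4.sig = 14  [terminal]
9. n5.live = false  [terminal]
10. n6.cnt = true  [S₀.tag > 1]
11. n6.tag = 12  [S₀.tag + 10]
12. n7.key = "pv"  [terminal]
13. n8.val = "kk"  [terminal]
14. n9.key = "zw"  [terminal]
15. n6.val = "kkn"  [h.val ++ "n"]
16. n6.fin = "xq"  ["xq"]
17. n3.val = "qv"  ["qv"]
18. n3.fin = "xqw"  [S₁.fin ++ "w"]
19. n10.off = -5  [len(S₁.fin) - 8]
20. n11.live = false  [terminal]
21. n13.sig = true  [terminal]
22. n12.depth = false  [d.sig == false]
23. n12.hot = 13  [13]
24. n10.mk = 2  [C.off + 7]
25. n10.lim = false  [e.live == true]
26. n14.cnt = true  [C.lim == false]
27. n14.tag = 28  [C.mk + S₀.tag + 23]
28. n15.off = 14  [S.tag - 14]
29. n16.sig = 29  [terminal]
30. n15.mk = 1  [1]
31. n15.lim = false  [C.off == g.sig]
32. n17.sig = false  [terminal]
33. n18.tag = 19  [(if S.cnt then S.tag else C.mk) - 9]
34. n19.sig = 28  [terminal]
35. n20.val = "mq"  [terminal]
36. n18.val = "zy"  ["zy"]
37. n14.val = "ww"  ["ww"]
38. n14.fin = "nzy"  ["n" ++ E.val]
39. n2.val = "qvr"  [S₁.val ++ "r"]
40. n2.fin = "xqwu"  [S₁.fin ++ "u"]
41. n1.mk = 5  [C.off + 13]
42. n1.lim = false  [C.off > -8]
43. n0.val = "qv"  ["qv"]
44. n0.fin = "nx"  ["nx"]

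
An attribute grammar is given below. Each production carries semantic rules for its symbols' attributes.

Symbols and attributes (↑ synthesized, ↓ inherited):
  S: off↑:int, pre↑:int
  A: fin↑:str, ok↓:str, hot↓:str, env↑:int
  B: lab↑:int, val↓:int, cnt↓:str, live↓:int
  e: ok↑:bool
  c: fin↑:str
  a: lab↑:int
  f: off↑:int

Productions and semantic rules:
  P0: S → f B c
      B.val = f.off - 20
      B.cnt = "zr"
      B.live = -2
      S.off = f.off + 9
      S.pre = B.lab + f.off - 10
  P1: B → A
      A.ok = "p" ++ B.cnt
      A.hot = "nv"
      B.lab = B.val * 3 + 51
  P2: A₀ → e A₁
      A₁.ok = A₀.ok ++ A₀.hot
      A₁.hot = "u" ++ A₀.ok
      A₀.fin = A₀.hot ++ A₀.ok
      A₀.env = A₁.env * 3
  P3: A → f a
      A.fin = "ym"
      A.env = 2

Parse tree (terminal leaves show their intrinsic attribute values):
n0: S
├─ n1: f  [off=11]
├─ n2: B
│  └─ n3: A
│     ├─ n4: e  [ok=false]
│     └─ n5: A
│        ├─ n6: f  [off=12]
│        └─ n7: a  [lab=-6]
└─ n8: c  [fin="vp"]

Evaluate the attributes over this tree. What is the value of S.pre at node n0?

1. n1.off = 11  [terminal]
2. n2.val = -9  [f.off - 20]
3. n2.cnt = "zr"  ["zr"]
4. n2.live = -2  [-2]
5. n3.ok = "pzr"  ["p" ++ B.cnt]
6. n3.hot = "nv"  ["nv"]
7. n4.ok = false  [terminal]
8. n5.ok = "pzrnv"  [A₀.ok ++ A₀.hot]
9. n5.hot = "upzr"  ["u" ++ A₀.ok]
10. n6.off = 12  [terminal]
11. n7.lab = -6  [terminal]
12. n5.fin = "ym"  ["ym"]
13. n5.env = 2  [2]
14. n3.fin = "nvpzr"  [A₀.hot ++ A₀.ok]
15. n3.env = 6  [A₁.env * 3]
16. n2.lab = 24  [B.val * 3 + 51]
17. n8.fin = "vp"  [terminal]
18. n0.off = 20  [f.off + 9]
19. n0.pre = 25  [B.lab + f.off - 10]

25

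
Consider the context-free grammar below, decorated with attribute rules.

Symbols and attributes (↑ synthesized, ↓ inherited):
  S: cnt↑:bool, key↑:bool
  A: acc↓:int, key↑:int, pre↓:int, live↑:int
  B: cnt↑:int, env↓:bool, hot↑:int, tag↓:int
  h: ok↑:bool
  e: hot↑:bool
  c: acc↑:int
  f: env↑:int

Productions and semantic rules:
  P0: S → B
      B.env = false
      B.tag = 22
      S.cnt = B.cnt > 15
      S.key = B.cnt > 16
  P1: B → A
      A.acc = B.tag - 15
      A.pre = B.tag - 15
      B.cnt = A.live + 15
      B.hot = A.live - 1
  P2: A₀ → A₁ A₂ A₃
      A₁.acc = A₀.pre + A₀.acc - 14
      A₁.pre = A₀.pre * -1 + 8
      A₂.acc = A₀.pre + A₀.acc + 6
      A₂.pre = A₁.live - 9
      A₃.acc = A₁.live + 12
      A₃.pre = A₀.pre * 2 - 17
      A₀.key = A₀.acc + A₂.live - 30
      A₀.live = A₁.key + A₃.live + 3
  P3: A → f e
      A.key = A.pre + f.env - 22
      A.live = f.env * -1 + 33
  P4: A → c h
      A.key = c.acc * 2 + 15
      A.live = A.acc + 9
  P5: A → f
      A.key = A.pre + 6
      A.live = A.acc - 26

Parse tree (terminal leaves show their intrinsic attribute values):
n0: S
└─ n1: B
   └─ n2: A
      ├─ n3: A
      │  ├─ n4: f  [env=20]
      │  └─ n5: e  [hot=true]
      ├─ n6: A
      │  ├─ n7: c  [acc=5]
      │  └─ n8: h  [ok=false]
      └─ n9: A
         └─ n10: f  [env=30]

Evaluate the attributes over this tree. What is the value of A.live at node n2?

1. n1.env = false  [false]
2. n1.tag = 22  [22]
3. n2.acc = 7  [B.tag - 15]
4. n2.pre = 7  [B.tag - 15]
5. n3.acc = 0  [A₀.pre + A₀.acc - 14]
6. n3.pre = 1  [A₀.pre * -1 + 8]
7. n4.env = 20  [terminal]
8. n5.hot = true  [terminal]
9. n3.key = -1  [A.pre + f.env - 22]
10. n3.live = 13  [f.env * -1 + 33]
11. n6.acc = 20  [A₀.pre + A₀.acc + 6]
12. n6.pre = 4  [A₁.live - 9]
13. n7.acc = 5  [terminal]
14. n8.ok = false  [terminal]
15. n6.key = 25  [c.acc * 2 + 15]
16. n6.live = 29  [A.acc + 9]
17. n9.acc = 25  [A₁.live + 12]
18. n9.pre = -3  [A₀.pre * 2 - 17]
19. n10.env = 30  [terminal]
20. n9.key = 3  [A.pre + 6]
21. n9.live = -1  [A.acc - 26]
22. n2.key = 6  [A₀.acc + A₂.live - 30]
23. n2.live = 1  [A₁.key + A₃.live + 3]
24. n1.cnt = 16  [A.live + 15]
25. n1.hot = 0  [A.live - 1]
26. n0.cnt = true  [B.cnt > 15]
27. n0.key = false  [B.cnt > 16]

1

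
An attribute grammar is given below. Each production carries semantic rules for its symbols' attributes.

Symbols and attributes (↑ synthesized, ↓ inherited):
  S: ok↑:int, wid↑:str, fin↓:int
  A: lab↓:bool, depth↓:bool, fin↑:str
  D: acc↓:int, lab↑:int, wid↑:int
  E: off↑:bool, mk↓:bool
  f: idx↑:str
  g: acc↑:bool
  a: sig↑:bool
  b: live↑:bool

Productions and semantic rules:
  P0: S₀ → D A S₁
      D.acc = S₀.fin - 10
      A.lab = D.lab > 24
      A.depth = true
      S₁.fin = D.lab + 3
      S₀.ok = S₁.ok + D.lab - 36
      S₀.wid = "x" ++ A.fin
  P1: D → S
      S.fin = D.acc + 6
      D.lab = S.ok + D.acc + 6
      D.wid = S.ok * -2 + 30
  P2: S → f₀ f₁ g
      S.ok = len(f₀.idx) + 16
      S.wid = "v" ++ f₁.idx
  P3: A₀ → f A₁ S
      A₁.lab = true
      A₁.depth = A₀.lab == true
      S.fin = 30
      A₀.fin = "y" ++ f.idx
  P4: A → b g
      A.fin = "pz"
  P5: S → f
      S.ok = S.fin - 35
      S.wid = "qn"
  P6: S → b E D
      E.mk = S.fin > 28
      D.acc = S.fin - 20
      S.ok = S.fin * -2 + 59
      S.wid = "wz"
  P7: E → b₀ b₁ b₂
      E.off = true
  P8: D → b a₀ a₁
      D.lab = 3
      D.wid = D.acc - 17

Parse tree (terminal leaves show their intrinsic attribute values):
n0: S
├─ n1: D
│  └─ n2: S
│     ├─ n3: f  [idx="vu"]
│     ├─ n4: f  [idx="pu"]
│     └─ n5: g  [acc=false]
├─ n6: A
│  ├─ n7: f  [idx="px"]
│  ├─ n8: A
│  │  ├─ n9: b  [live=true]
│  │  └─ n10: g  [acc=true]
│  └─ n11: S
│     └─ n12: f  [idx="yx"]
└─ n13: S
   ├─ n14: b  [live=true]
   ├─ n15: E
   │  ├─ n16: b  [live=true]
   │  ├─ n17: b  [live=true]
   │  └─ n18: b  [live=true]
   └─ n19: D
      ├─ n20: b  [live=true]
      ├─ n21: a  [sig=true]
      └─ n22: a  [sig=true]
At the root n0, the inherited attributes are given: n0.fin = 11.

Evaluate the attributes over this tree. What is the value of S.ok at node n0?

-8

1. n0.fin = 11  [given at root]
2. n1.acc = 1  [S₀.fin - 10]
3. n2.fin = 7  [D.acc + 6]
4. n3.idx = "vu"  [terminal]
5. n4.idx = "pu"  [terminal]
6. n5.acc = false  [terminal]
7. n2.ok = 18  [len(f₀.idx) + 16]
8. n2.wid = "vpu"  ["v" ++ f₁.idx]
9. n1.lab = 25  [S.ok + D.acc + 6]
10. n1.wid = -6  [S.ok * -2 + 30]
11. n6.lab = true  [D.lab > 24]
12. n6.depth = true  [true]
13. n7.idx = "px"  [terminal]
14. n8.lab = true  [true]
15. n8.depth = true  [A₀.lab == true]
16. n9.live = true  [terminal]
17. n10.acc = true  [terminal]
18. n8.fin = "pz"  ["pz"]
19. n11.fin = 30  [30]
20. n12.idx = "yx"  [terminal]
21. n11.ok = -5  [S.fin - 35]
22. n11.wid = "qn"  ["qn"]
23. n6.fin = "ypx"  ["y" ++ f.idx]
24. n13.fin = 28  [D.lab + 3]
25. n14.live = true  [terminal]
26. n15.mk = false  [S.fin > 28]
27. n16.live = true  [terminal]
28. n17.live = true  [terminal]
29. n18.live = true  [terminal]
30. n15.off = true  [true]
31. n19.acc = 8  [S.fin - 20]
32. n20.live = true  [terminal]
33. n21.sig = true  [terminal]
34. n22.sig = true  [terminal]
35. n19.lab = 3  [3]
36. n19.wid = -9  [D.acc - 17]
37. n13.ok = 3  [S.fin * -2 + 59]
38. n13.wid = "wz"  ["wz"]
39. n0.ok = -8  [S₁.ok + D.lab - 36]
40. n0.wid = "xypx"  ["x" ++ A.fin]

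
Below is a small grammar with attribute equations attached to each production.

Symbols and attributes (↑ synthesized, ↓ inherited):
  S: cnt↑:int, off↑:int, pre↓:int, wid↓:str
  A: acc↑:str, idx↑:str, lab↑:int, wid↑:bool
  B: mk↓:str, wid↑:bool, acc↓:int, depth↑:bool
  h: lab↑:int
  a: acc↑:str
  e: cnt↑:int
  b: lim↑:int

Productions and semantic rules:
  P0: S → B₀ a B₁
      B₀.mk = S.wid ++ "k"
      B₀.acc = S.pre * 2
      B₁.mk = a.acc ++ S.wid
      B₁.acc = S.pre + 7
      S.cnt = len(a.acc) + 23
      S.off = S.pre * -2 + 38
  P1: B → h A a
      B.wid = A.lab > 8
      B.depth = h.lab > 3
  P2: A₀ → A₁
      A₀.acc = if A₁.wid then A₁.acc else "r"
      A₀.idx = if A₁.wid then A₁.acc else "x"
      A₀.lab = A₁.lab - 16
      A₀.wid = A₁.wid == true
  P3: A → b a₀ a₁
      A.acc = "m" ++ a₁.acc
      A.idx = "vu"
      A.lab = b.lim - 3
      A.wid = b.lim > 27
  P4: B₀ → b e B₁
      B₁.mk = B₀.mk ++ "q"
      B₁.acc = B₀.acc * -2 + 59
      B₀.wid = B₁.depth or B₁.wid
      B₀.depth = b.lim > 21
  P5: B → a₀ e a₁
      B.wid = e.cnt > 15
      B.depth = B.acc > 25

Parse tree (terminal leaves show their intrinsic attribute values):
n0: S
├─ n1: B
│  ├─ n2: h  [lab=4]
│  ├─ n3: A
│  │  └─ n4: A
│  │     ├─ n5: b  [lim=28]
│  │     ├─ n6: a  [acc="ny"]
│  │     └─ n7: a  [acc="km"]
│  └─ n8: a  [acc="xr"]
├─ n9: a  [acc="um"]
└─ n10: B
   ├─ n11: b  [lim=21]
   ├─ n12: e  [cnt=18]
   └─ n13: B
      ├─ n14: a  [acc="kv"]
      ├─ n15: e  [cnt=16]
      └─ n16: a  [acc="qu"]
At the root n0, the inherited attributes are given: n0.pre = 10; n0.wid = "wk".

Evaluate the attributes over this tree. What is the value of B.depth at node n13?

1. n0.pre = 10  [given at root]
2. n0.wid = "wk"  [given at root]
3. n1.mk = "wkk"  [S.wid ++ "k"]
4. n1.acc = 20  [S.pre * 2]
5. n2.lab = 4  [terminal]
6. n5.lim = 28  [terminal]
7. n6.acc = "ny"  [terminal]
8. n7.acc = "km"  [terminal]
9. n4.acc = "mkm"  ["m" ++ a₁.acc]
10. n4.idx = "vu"  ["vu"]
11. n4.lab = 25  [b.lim - 3]
12. n4.wid = true  [b.lim > 27]
13. n3.acc = "mkm"  [if A₁.wid then A₁.acc else "r"]
14. n3.idx = "mkm"  [if A₁.wid then A₁.acc else "x"]
15. n3.lab = 9  [A₁.lab - 16]
16. n3.wid = true  [A₁.wid == true]
17. n8.acc = "xr"  [terminal]
18. n1.wid = true  [A.lab > 8]
19. n1.depth = true  [h.lab > 3]
20. n9.acc = "um"  [terminal]
21. n10.mk = "umwk"  [a.acc ++ S.wid]
22. n10.acc = 17  [S.pre + 7]
23. n11.lim = 21  [terminal]
24. n12.cnt = 18  [terminal]
25. n13.mk = "umwkq"  [B₀.mk ++ "q"]
26. n13.acc = 25  [B₀.acc * -2 + 59]
27. n14.acc = "kv"  [terminal]
28. n15.cnt = 16  [terminal]
29. n16.acc = "qu"  [terminal]
30. n13.wid = true  [e.cnt > 15]
31. n13.depth = false  [B.acc > 25]
32. n10.wid = true  [B₁.depth or B₁.wid]
33. n10.depth = false  [b.lim > 21]
34. n0.cnt = 25  [len(a.acc) + 23]
35. n0.off = 18  [S.pre * -2 + 38]

false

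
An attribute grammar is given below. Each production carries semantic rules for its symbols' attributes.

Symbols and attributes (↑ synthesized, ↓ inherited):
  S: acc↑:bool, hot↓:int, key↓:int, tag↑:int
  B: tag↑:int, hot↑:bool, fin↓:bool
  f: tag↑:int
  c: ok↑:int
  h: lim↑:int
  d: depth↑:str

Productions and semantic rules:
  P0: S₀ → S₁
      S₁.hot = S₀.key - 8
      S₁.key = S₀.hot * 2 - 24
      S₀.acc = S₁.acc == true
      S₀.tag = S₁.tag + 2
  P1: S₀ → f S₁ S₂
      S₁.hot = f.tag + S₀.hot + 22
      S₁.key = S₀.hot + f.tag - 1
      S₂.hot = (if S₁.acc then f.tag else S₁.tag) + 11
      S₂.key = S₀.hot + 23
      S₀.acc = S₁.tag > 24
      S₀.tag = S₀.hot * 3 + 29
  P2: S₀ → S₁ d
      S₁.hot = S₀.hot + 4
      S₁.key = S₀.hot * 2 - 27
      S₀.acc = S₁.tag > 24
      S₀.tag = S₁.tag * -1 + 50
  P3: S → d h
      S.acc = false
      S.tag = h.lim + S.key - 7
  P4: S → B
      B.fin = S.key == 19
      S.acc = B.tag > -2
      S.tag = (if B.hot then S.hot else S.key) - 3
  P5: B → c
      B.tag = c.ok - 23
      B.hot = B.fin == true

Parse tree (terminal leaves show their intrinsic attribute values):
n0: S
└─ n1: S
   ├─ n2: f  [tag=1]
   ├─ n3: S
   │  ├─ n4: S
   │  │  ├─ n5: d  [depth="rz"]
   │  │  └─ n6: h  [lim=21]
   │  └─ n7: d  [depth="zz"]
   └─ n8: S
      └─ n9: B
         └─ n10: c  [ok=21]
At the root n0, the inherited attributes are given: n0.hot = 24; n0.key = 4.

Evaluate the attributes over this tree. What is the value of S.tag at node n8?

9

1. n0.hot = 24  [given at root]
2. n0.key = 4  [given at root]
3. n1.hot = -4  [S₀.key - 8]
4. n1.key = 24  [S₀.hot * 2 - 24]
5. n2.tag = 1  [terminal]
6. n3.hot = 19  [f.tag + S₀.hot + 22]
7. n3.key = -4  [S₀.hot + f.tag - 1]
8. n4.hot = 23  [S₀.hot + 4]
9. n4.key = 11  [S₀.hot * 2 - 27]
10. n5.depth = "rz"  [terminal]
11. n6.lim = 21  [terminal]
12. n4.acc = false  [false]
13. n4.tag = 25  [h.lim + S.key - 7]
14. n7.depth = "zz"  [terminal]
15. n3.acc = true  [S₁.tag > 24]
16. n3.tag = 25  [S₁.tag * -1 + 50]
17. n8.hot = 12  [(if S₁.acc then f.tag else S₁.tag) + 11]
18. n8.key = 19  [S₀.hot + 23]
19. n9.fin = true  [S.key == 19]
20. n10.ok = 21  [terminal]
21. n9.tag = -2  [c.ok - 23]
22. n9.hot = true  [B.fin == true]
23. n8.acc = false  [B.tag > -2]
24. n8.tag = 9  [(if B.hot then S.hot else S.key) - 3]
25. n1.acc = true  [S₁.tag > 24]
26. n1.tag = 17  [S₀.hot * 3 + 29]
27. n0.acc = true  [S₁.acc == true]
28. n0.tag = 19  [S₁.tag + 2]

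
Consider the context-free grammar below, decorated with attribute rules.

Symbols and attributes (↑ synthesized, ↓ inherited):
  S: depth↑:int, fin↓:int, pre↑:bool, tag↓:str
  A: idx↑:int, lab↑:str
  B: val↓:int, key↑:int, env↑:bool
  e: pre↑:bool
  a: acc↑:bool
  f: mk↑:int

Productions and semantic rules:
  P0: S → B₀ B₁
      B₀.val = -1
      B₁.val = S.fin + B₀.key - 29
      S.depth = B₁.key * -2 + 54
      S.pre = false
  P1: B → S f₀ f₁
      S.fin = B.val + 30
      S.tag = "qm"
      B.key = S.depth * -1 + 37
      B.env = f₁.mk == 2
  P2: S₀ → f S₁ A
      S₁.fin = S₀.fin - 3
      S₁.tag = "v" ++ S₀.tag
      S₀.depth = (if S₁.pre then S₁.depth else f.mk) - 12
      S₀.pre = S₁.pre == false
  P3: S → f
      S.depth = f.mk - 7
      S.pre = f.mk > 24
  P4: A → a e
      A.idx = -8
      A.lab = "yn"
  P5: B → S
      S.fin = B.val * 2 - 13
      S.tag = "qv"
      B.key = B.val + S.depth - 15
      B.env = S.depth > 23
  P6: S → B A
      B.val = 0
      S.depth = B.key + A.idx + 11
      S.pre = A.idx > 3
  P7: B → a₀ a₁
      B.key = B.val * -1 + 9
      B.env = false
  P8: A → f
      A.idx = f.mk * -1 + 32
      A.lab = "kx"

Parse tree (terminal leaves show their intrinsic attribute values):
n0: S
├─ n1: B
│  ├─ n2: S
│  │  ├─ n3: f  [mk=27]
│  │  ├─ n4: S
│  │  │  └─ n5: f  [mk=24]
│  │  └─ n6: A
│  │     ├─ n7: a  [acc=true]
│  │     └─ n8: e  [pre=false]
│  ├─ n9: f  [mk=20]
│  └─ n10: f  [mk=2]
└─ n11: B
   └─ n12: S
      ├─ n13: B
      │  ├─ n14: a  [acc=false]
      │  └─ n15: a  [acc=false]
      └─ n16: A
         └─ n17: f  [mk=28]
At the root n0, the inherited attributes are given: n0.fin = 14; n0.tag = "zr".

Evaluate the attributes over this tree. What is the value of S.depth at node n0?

1. n0.fin = 14  [given at root]
2. n0.tag = "zr"  [given at root]
3. n1.val = -1  [-1]
4. n2.fin = 29  [B.val + 30]
5. n2.tag = "qm"  ["qm"]
6. n3.mk = 27  [terminal]
7. n4.fin = 26  [S₀.fin - 3]
8. n4.tag = "vqm"  ["v" ++ S₀.tag]
9. n5.mk = 24  [terminal]
10. n4.depth = 17  [f.mk - 7]
11. n4.pre = false  [f.mk > 24]
12. n7.acc = true  [terminal]
13. n8.pre = false  [terminal]
14. n6.idx = -8  [-8]
15. n6.lab = "yn"  ["yn"]
16. n2.depth = 15  [(if S₁.pre then S₁.depth else f.mk) - 12]
17. n2.pre = true  [S₁.pre == false]
18. n9.mk = 20  [terminal]
19. n10.mk = 2  [terminal]
20. n1.key = 22  [S.depth * -1 + 37]
21. n1.env = true  [f₁.mk == 2]
22. n11.val = 7  [S.fin + B₀.key - 29]
23. n12.fin = 1  [B.val * 2 - 13]
24. n12.tag = "qv"  ["qv"]
25. n13.val = 0  [0]
26. n14.acc = false  [terminal]
27. n15.acc = false  [terminal]
28. n13.key = 9  [B.val * -1 + 9]
29. n13.env = false  [false]
30. n17.mk = 28  [terminal]
31. n16.idx = 4  [f.mk * -1 + 32]
32. n16.lab = "kx"  ["kx"]
33. n12.depth = 24  [B.key + A.idx + 11]
34. n12.pre = true  [A.idx > 3]
35. n11.key = 16  [B.val + S.depth - 15]
36. n11.env = true  [S.depth > 23]
37. n0.depth = 22  [B₁.key * -2 + 54]
38. n0.pre = false  [false]

22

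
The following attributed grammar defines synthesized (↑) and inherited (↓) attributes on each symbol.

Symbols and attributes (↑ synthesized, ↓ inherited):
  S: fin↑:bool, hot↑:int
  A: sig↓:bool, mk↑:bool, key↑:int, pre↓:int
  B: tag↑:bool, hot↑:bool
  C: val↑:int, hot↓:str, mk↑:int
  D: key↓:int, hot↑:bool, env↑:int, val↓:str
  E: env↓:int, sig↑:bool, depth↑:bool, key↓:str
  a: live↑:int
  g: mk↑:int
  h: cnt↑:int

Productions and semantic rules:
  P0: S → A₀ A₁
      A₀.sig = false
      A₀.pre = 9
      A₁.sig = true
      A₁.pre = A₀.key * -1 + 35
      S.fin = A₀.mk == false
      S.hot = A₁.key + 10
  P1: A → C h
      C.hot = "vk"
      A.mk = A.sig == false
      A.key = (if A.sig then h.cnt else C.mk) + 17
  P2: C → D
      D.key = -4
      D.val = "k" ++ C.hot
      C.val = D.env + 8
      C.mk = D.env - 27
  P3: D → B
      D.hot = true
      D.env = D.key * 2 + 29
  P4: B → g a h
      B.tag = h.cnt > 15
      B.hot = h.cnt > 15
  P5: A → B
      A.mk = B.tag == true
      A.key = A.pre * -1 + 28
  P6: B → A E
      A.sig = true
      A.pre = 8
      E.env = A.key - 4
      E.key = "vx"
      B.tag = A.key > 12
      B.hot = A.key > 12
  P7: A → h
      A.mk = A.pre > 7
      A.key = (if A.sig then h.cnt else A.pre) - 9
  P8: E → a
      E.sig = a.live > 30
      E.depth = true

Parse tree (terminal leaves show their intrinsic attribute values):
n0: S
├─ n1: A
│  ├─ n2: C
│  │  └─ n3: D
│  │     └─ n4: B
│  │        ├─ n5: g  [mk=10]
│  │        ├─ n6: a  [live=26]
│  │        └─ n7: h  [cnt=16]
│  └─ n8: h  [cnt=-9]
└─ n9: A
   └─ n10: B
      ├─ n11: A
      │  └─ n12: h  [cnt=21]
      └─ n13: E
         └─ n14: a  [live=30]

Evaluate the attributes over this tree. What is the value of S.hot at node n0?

1. n1.sig = false  [false]
2. n1.pre = 9  [9]
3. n2.hot = "vk"  ["vk"]
4. n3.key = -4  [-4]
5. n3.val = "kvk"  ["k" ++ C.hot]
6. n5.mk = 10  [terminal]
7. n6.live = 26  [terminal]
8. n7.cnt = 16  [terminal]
9. n4.tag = true  [h.cnt > 15]
10. n4.hot = true  [h.cnt > 15]
11. n3.hot = true  [true]
12. n3.env = 21  [D.key * 2 + 29]
13. n2.val = 29  [D.env + 8]
14. n2.mk = -6  [D.env - 27]
15. n8.cnt = -9  [terminal]
16. n1.mk = true  [A.sig == false]
17. n1.key = 11  [(if A.sig then h.cnt else C.mk) + 17]
18. n9.sig = true  [true]
19. n9.pre = 24  [A₀.key * -1 + 35]
20. n11.sig = true  [true]
21. n11.pre = 8  [8]
22. n12.cnt = 21  [terminal]
23. n11.mk = true  [A.pre > 7]
24. n11.key = 12  [(if A.sig then h.cnt else A.pre) - 9]
25. n13.env = 8  [A.key - 4]
26. n13.key = "vx"  ["vx"]
27. n14.live = 30  [terminal]
28. n13.sig = false  [a.live > 30]
29. n13.depth = true  [true]
30. n10.tag = false  [A.key > 12]
31. n10.hot = false  [A.key > 12]
32. n9.mk = false  [B.tag == true]
33. n9.key = 4  [A.pre * -1 + 28]
34. n0.fin = false  [A₀.mk == false]
35. n0.hot = 14  [A₁.key + 10]

14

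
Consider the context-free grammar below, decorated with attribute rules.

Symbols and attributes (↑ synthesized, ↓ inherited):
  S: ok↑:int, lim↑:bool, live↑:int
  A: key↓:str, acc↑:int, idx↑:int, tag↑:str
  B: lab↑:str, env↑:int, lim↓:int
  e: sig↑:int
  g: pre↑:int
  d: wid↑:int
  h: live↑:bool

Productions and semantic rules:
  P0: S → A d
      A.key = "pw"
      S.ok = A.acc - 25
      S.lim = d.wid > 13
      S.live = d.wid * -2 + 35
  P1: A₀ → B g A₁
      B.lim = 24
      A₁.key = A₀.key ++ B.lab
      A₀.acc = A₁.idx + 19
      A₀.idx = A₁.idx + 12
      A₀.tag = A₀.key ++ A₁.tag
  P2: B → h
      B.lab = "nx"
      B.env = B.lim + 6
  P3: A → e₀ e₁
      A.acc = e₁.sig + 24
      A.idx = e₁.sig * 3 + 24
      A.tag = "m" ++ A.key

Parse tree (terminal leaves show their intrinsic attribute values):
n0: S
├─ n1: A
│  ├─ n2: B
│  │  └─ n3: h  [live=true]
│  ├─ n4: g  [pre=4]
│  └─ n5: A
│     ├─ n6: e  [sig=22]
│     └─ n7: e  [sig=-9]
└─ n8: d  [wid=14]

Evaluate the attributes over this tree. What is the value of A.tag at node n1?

1. n1.key = "pw"  ["pw"]
2. n2.lim = 24  [24]
3. n3.live = true  [terminal]
4. n2.lab = "nx"  ["nx"]
5. n2.env = 30  [B.lim + 6]
6. n4.pre = 4  [terminal]
7. n5.key = "pwnx"  [A₀.key ++ B.lab]
8. n6.sig = 22  [terminal]
9. n7.sig = -9  [terminal]
10. n5.acc = 15  [e₁.sig + 24]
11. n5.idx = -3  [e₁.sig * 3 + 24]
12. n5.tag = "mpwnx"  ["m" ++ A.key]
13. n1.acc = 16  [A₁.idx + 19]
14. n1.idx = 9  [A₁.idx + 12]
15. n1.tag = "pwmpwnx"  [A₀.key ++ A₁.tag]
16. n8.wid = 14  [terminal]
17. n0.ok = -9  [A.acc - 25]
18. n0.lim = true  [d.wid > 13]
19. n0.live = 7  [d.wid * -2 + 35]

"pwmpwnx"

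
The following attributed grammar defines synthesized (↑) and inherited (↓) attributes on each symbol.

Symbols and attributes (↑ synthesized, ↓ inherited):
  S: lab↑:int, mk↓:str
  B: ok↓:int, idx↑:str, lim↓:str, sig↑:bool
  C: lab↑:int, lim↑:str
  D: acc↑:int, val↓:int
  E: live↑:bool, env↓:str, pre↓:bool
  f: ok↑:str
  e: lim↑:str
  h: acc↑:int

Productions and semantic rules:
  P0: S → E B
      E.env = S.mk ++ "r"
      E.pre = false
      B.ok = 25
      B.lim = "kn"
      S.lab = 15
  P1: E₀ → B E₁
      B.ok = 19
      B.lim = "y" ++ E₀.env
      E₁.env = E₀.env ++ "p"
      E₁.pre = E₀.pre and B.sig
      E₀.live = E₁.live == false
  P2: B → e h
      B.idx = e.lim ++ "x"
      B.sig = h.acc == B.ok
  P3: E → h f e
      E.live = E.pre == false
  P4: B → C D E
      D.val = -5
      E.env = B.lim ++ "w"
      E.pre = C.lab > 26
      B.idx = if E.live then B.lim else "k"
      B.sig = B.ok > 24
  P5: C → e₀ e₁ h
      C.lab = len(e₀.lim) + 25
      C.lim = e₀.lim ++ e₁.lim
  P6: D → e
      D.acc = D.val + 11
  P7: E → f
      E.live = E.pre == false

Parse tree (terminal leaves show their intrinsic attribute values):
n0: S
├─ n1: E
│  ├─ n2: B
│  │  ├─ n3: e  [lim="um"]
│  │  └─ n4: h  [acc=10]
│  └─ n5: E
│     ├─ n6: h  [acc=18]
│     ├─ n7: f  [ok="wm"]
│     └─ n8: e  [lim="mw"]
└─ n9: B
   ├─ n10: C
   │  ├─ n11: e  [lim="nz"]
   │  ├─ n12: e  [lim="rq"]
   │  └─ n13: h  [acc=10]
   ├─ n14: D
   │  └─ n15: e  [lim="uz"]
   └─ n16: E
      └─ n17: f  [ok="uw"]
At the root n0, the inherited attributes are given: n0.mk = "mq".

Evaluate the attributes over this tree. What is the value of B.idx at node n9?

1. n0.mk = "mq"  [given at root]
2. n1.env = "mqr"  [S.mk ++ "r"]
3. n1.pre = false  [false]
4. n2.ok = 19  [19]
5. n2.lim = "ymqr"  ["y" ++ E₀.env]
6. n3.lim = "um"  [terminal]
7. n4.acc = 10  [terminal]
8. n2.idx = "umx"  [e.lim ++ "x"]
9. n2.sig = false  [h.acc == B.ok]
10. n5.env = "mqrp"  [E₀.env ++ "p"]
11. n5.pre = false  [E₀.pre and B.sig]
12. n6.acc = 18  [terminal]
13. n7.ok = "wm"  [terminal]
14. n8.lim = "mw"  [terminal]
15. n5.live = true  [E.pre == false]
16. n1.live = false  [E₁.live == false]
17. n9.ok = 25  [25]
18. n9.lim = "kn"  ["kn"]
19. n11.lim = "nz"  [terminal]
20. n12.lim = "rq"  [terminal]
21. n13.acc = 10  [terminal]
22. n10.lab = 27  [len(e₀.lim) + 25]
23. n10.lim = "nzrq"  [e₀.lim ++ e₁.lim]
24. n14.val = -5  [-5]
25. n15.lim = "uz"  [terminal]
26. n14.acc = 6  [D.val + 11]
27. n16.env = "knw"  [B.lim ++ "w"]
28. n16.pre = true  [C.lab > 26]
29. n17.ok = "uw"  [terminal]
30. n16.live = false  [E.pre == false]
31. n9.idx = "k"  [if E.live then B.lim else "k"]
32. n9.sig = true  [B.ok > 24]
33. n0.lab = 15  [15]

"k"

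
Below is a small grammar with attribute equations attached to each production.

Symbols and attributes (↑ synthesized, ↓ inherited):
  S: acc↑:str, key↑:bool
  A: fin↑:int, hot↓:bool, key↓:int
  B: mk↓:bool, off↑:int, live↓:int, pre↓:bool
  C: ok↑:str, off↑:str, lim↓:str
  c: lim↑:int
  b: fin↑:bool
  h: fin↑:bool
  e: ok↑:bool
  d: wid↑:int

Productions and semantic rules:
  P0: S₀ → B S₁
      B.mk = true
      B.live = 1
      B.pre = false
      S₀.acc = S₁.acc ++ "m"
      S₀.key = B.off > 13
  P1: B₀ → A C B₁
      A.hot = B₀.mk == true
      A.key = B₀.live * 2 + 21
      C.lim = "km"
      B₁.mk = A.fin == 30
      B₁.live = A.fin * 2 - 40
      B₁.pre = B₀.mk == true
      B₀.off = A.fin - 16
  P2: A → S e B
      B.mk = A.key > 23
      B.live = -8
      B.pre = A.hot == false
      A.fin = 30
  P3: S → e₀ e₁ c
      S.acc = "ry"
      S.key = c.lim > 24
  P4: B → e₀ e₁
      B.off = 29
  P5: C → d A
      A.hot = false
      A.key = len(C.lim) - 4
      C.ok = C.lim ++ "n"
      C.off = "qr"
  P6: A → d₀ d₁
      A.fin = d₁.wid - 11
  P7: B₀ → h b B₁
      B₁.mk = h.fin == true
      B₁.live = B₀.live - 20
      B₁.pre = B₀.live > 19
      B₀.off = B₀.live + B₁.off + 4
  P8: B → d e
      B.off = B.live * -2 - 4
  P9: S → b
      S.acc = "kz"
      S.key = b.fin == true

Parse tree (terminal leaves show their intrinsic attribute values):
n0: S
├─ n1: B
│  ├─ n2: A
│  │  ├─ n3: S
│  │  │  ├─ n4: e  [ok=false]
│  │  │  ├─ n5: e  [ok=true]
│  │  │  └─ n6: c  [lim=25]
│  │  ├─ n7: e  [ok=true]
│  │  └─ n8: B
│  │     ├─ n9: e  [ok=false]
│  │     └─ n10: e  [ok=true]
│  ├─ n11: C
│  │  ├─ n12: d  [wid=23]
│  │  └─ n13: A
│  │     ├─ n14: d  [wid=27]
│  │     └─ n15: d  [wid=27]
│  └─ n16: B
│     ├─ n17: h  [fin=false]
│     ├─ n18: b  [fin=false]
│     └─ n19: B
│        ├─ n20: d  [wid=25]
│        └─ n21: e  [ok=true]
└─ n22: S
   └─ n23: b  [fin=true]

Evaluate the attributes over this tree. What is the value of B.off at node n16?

1. n1.mk = true  [true]
2. n1.live = 1  [1]
3. n1.pre = false  [false]
4. n2.hot = true  [B₀.mk == true]
5. n2.key = 23  [B₀.live * 2 + 21]
6. n4.ok = false  [terminal]
7. n5.ok = true  [terminal]
8. n6.lim = 25  [terminal]
9. n3.acc = "ry"  ["ry"]
10. n3.key = true  [c.lim > 24]
11. n7.ok = true  [terminal]
12. n8.mk = false  [A.key > 23]
13. n8.live = -8  [-8]
14. n8.pre = false  [A.hot == false]
15. n9.ok = false  [terminal]
16. n10.ok = true  [terminal]
17. n8.off = 29  [29]
18. n2.fin = 30  [30]
19. n11.lim = "km"  ["km"]
20. n12.wid = 23  [terminal]
21. n13.hot = false  [false]
22. n13.key = -2  [len(C.lim) - 4]
23. n14.wid = 27  [terminal]
24. n15.wid = 27  [terminal]
25. n13.fin = 16  [d₁.wid - 11]
26. n11.ok = "kmn"  [C.lim ++ "n"]
27. n11.off = "qr"  ["qr"]
28. n16.mk = true  [A.fin == 30]
29. n16.live = 20  [A.fin * 2 - 40]
30. n16.pre = true  [B₀.mk == true]
31. n17.fin = false  [terminal]
32. n18.fin = false  [terminal]
33. n19.mk = false  [h.fin == true]
34. n19.live = 0  [B₀.live - 20]
35. n19.pre = true  [B₀.live > 19]
36. n20.wid = 25  [terminal]
37. n21.ok = true  [terminal]
38. n19.off = -4  [B.live * -2 - 4]
39. n16.off = 20  [B₀.live + B₁.off + 4]
40. n1.off = 14  [A.fin - 16]
41. n23.fin = true  [terminal]
42. n22.acc = "kz"  ["kz"]
43. n22.key = true  [b.fin == true]
44. n0.acc = "kzm"  [S₁.acc ++ "m"]
45. n0.key = true  [B.off > 13]

20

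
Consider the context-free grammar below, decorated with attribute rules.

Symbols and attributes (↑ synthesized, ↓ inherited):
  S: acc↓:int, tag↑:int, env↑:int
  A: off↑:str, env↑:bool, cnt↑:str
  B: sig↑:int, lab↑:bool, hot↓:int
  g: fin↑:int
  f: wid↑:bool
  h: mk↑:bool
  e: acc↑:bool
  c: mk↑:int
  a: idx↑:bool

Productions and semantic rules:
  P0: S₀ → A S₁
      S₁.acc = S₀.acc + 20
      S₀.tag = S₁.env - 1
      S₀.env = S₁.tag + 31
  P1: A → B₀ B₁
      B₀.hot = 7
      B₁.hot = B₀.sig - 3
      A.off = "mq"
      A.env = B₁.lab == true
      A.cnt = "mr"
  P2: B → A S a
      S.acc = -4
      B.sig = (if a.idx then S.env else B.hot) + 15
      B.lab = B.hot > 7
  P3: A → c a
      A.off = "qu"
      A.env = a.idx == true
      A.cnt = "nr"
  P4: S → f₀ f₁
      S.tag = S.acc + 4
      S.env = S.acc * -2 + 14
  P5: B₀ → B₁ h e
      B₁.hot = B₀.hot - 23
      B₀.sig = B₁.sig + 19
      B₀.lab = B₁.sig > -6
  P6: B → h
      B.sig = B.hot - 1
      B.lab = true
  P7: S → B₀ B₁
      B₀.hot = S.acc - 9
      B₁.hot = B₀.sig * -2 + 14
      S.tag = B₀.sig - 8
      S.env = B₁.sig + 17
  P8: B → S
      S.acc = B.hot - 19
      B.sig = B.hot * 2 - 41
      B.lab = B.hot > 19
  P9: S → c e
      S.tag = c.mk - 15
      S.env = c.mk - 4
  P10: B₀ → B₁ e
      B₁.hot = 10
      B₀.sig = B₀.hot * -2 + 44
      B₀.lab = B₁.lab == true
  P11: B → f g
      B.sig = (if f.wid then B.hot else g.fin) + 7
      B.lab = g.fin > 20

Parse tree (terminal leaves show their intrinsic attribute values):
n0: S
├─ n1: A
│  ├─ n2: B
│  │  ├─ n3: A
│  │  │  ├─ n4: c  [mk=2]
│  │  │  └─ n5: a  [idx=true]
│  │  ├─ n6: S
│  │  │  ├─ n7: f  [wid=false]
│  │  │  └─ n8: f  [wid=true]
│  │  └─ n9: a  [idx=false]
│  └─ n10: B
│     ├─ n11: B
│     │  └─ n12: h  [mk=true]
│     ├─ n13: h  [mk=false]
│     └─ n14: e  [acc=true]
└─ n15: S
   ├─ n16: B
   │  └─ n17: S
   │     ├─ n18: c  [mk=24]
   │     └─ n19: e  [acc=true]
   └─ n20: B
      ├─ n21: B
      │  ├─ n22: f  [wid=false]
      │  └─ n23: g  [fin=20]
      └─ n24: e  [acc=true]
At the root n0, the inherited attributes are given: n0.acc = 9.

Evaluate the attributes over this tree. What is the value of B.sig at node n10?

1. n0.acc = 9  [given at root]
2. n2.hot = 7  [7]
3. n4.mk = 2  [terminal]
4. n5.idx = true  [terminal]
5. n3.off = "qu"  ["qu"]
6. n3.env = true  [a.idx == true]
7. n3.cnt = "nr"  ["nr"]
8. n6.acc = -4  [-4]
9. n7.wid = false  [terminal]
10. n8.wid = true  [terminal]
11. n6.tag = 0  [S.acc + 4]
12. n6.env = 22  [S.acc * -2 + 14]
13. n9.idx = false  [terminal]
14. n2.sig = 22  [(if a.idx then S.env else B.hot) + 15]
15. n2.lab = false  [B.hot > 7]
16. n10.hot = 19  [B₀.sig - 3]
17. n11.hot = -4  [B₀.hot - 23]
18. n12.mk = true  [terminal]
19. n11.sig = -5  [B.hot - 1]
20. n11.lab = true  [true]
21. n13.mk = false  [terminal]
22. n14.acc = true  [terminal]
23. n10.sig = 14  [B₁.sig + 19]
24. n10.lab = true  [B₁.sig > -6]
25. n1.off = "mq"  ["mq"]
26. n1.env = true  [B₁.lab == true]
27. n1.cnt = "mr"  ["mr"]
28. n15.acc = 29  [S₀.acc + 20]
29. n16.hot = 20  [S.acc - 9]
30. n17.acc = 1  [B.hot - 19]
31. n18.mk = 24  [terminal]
32. n19.acc = true  [terminal]
33. n17.tag = 9  [c.mk - 15]
34. n17.env = 20  [c.mk - 4]
35. n16.sig = -1  [B.hot * 2 - 41]
36. n16.lab = true  [B.hot > 19]
37. n20.hot = 16  [B₀.sig * -2 + 14]
38. n21.hot = 10  [10]
39. n22.wid = false  [terminal]
40. n23.fin = 20  [terminal]
41. n21.sig = 27  [(if f.wid then B.hot else g.fin) + 7]
42. n21.lab = false  [g.fin > 20]
43. n24.acc = true  [terminal]
44. n20.sig = 12  [B₀.hot * -2 + 44]
45. n20.lab = false  [B₁.lab == true]
46. n15.tag = -9  [B₀.sig - 8]
47. n15.env = 29  [B₁.sig + 17]
48. n0.tag = 28  [S₁.env - 1]
49. n0.env = 22  [S₁.tag + 31]

14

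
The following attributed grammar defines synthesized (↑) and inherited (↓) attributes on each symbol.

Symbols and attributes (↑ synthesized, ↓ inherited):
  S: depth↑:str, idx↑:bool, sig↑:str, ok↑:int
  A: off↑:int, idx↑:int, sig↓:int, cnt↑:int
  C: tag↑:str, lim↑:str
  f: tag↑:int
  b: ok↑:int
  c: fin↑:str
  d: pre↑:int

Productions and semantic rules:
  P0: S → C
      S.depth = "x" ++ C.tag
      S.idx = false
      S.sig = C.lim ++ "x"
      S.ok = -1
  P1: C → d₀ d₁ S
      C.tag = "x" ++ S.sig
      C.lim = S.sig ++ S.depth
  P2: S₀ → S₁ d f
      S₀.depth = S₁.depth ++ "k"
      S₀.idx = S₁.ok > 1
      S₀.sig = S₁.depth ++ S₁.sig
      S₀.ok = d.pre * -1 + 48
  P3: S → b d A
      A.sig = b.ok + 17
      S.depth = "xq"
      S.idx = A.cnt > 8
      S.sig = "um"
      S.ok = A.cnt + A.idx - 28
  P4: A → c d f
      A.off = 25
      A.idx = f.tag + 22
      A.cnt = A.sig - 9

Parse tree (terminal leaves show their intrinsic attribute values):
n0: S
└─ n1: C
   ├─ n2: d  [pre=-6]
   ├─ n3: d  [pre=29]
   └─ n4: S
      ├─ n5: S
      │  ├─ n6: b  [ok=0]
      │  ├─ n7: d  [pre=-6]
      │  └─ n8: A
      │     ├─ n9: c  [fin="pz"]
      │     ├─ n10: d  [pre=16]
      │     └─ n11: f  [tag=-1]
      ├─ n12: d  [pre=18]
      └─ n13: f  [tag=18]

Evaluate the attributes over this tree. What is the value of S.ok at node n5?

1. n2.pre = -6  [terminal]
2. n3.pre = 29  [terminal]
3. n6.ok = 0  [terminal]
4. n7.pre = -6  [terminal]
5. n8.sig = 17  [b.ok + 17]
6. n9.fin = "pz"  [terminal]
7. n10.pre = 16  [terminal]
8. n11.tag = -1  [terminal]
9. n8.off = 25  [25]
10. n8.idx = 21  [f.tag + 22]
11. n8.cnt = 8  [A.sig - 9]
12. n5.depth = "xq"  ["xq"]
13. n5.idx = false  [A.cnt > 8]
14. n5.sig = "um"  ["um"]
15. n5.ok = 1  [A.cnt + A.idx - 28]
16. n12.pre = 18  [terminal]
17. n13.tag = 18  [terminal]
18. n4.depth = "xqk"  [S₁.depth ++ "k"]
19. n4.idx = false  [S₁.ok > 1]
20. n4.sig = "xqum"  [S₁.depth ++ S₁.sig]
21. n4.ok = 30  [d.pre * -1 + 48]
22. n1.tag = "xxqum"  ["x" ++ S.sig]
23. n1.lim = "xqumxqk"  [S.sig ++ S.depth]
24. n0.depth = "xxxqum"  ["x" ++ C.tag]
25. n0.idx = false  [false]
26. n0.sig = "xqumxqkx"  [C.lim ++ "x"]
27. n0.ok = -1  [-1]

1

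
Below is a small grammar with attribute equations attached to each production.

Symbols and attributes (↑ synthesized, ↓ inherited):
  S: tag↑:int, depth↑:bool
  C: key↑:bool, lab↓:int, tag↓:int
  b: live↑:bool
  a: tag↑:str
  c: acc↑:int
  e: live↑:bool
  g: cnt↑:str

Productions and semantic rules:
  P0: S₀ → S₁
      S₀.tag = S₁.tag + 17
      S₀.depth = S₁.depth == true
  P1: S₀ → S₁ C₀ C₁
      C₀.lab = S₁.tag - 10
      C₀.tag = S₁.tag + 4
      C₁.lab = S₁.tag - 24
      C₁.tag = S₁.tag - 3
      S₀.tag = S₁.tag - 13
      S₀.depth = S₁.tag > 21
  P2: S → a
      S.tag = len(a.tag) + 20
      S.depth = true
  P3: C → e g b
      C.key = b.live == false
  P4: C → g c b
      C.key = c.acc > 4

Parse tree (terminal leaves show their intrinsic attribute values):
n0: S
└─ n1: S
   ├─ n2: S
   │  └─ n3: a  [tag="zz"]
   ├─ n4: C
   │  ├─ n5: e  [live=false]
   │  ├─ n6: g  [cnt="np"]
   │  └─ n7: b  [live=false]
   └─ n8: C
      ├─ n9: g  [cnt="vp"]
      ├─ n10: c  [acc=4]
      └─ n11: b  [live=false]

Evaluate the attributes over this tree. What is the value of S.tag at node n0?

26

1. n3.tag = "zz"  [terminal]
2. n2.tag = 22  [len(a.tag) + 20]
3. n2.depth = true  [true]
4. n4.lab = 12  [S₁.tag - 10]
5. n4.tag = 26  [S₁.tag + 4]
6. n5.live = false  [terminal]
7. n6.cnt = "np"  [terminal]
8. n7.live = false  [terminal]
9. n4.key = true  [b.live == false]
10. n8.lab = -2  [S₁.tag - 24]
11. n8.tag = 19  [S₁.tag - 3]
12. n9.cnt = "vp"  [terminal]
13. n10.acc = 4  [terminal]
14. n11.live = false  [terminal]
15. n8.key = false  [c.acc > 4]
16. n1.tag = 9  [S₁.tag - 13]
17. n1.depth = true  [S₁.tag > 21]
18. n0.tag = 26  [S₁.tag + 17]
19. n0.depth = true  [S₁.depth == true]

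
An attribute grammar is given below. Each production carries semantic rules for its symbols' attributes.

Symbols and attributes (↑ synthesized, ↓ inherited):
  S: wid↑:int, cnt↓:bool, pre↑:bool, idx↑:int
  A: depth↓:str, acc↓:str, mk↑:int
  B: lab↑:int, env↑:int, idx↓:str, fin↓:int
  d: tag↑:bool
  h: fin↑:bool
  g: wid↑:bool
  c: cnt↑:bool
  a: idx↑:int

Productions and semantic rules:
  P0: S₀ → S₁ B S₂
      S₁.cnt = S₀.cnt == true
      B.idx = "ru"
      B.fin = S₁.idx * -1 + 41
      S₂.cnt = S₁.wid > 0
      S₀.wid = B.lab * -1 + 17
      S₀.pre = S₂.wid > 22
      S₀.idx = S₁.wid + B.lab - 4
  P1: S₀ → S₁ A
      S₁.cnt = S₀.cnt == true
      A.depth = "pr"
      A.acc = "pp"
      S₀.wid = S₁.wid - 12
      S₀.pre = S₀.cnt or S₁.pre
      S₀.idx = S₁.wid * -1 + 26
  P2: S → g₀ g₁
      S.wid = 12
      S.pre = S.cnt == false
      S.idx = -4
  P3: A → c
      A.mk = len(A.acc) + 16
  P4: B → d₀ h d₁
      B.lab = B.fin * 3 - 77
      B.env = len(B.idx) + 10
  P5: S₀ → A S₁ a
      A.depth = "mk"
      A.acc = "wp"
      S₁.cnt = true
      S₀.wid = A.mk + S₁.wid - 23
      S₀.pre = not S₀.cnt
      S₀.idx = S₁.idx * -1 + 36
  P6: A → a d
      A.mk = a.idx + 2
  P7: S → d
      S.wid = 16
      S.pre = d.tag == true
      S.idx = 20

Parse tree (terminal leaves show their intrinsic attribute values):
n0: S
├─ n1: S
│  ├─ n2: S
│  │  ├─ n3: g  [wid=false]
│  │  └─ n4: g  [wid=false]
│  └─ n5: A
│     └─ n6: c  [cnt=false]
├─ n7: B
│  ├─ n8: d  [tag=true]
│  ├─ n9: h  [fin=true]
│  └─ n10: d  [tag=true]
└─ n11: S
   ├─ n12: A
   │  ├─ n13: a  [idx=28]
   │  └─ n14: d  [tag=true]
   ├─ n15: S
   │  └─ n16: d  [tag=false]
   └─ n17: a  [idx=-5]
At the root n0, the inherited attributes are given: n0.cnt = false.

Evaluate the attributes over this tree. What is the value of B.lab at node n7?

1. n0.cnt = false  [given at root]
2. n1.cnt = false  [S₀.cnt == true]
3. n2.cnt = false  [S₀.cnt == true]
4. n3.wid = false  [terminal]
5. n4.wid = false  [terminal]
6. n2.wid = 12  [12]
7. n2.pre = true  [S.cnt == false]
8. n2.idx = -4  [-4]
9. n5.depth = "pr"  ["pr"]
10. n5.acc = "pp"  ["pp"]
11. n6.cnt = false  [terminal]
12. n5.mk = 18  [len(A.acc) + 16]
13. n1.wid = 0  [S₁.wid - 12]
14. n1.pre = true  [S₀.cnt or S₁.pre]
15. n1.idx = 14  [S₁.wid * -1 + 26]
16. n7.idx = "ru"  ["ru"]
17. n7.fin = 27  [S₁.idx * -1 + 41]
18. n8.tag = true  [terminal]
19. n9.fin = true  [terminal]
20. n10.tag = true  [terminal]
21. n7.lab = 4  [B.fin * 3 - 77]
22. n7.env = 12  [len(B.idx) + 10]
23. n11.cnt = false  [S₁.wid > 0]
24. n12.depth = "mk"  ["mk"]
25. n12.acc = "wp"  ["wp"]
26. n13.idx = 28  [terminal]
27. n14.tag = true  [terminal]
28. n12.mk = 30  [a.idx + 2]
29. n15.cnt = true  [true]
30. n16.tag = false  [terminal]
31. n15.wid = 16  [16]
32. n15.pre = false  [d.tag == true]
33. n15.idx = 20  [20]
34. n17.idx = -5  [terminal]
35. n11.wid = 23  [A.mk + S₁.wid - 23]
36. n11.pre = true  [not S₀.cnt]
37. n11.idx = 16  [S₁.idx * -1 + 36]
38. n0.wid = 13  [B.lab * -1 + 17]
39. n0.pre = true  [S₂.wid > 22]
40. n0.idx = 0  [S₁.wid + B.lab - 4]

4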